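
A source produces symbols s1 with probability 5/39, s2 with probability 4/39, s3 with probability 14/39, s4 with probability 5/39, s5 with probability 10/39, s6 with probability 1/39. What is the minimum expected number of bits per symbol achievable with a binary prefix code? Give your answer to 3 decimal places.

Repeatedly combine the two least-probable nodes; the expected code length is the sum of the merged weights.
merge 1/39 + 4/39 → 5/39
merge 5/39 + 5/39 → 10/39
merge 5/39 + 10/39 → 5/13
merge 10/39 + 14/39 → 8/13
merge 5/13 + 8/13 → 1
L = 5/39 + 10/39 + 5/13 + 8/13 + 1 = 31/13 ≈ 2.385 bits/symbol.

2.385 bits/symbol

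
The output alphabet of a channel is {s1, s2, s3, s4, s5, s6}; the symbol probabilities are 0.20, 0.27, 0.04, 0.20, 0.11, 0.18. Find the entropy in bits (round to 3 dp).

2.420 bits

H = −Σ pᵢ log₂ pᵢ.
−0.20·log₂(0.20) = 0.4644
−0.27·log₂(0.27) = 0.5100
−0.04·log₂(0.04) = 0.1858
−0.20·log₂(0.20) = 0.4644
−0.11·log₂(0.11) = 0.3503
−0.18·log₂(0.18) = 0.4453
Sum ≈ 2.4201 → 2.420 bits.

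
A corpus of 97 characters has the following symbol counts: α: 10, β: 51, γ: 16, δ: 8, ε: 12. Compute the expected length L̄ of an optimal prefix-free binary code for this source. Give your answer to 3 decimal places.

1.948 bits/symbol

Probabilities are the counts divided by 97.
Repeatedly combine the two least-probable nodes; the expected code length is the sum of the merged weights.
merge 8/97 + 10/97 → 18/97
merge 12/97 + 16/97 → 28/97
merge 18/97 + 28/97 → 46/97
merge 46/97 + 51/97 → 1
L = 18/97 + 28/97 + 46/97 + 1 = 189/97 ≈ 1.948 bits/symbol.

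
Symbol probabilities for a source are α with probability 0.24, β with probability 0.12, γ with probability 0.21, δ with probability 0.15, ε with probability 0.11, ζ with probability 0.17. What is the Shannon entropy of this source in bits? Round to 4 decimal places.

H = −Σ pᵢ log₂ pᵢ.
−0.24·log₂(0.24) = 0.4941
−0.12·log₂(0.12) = 0.3671
−0.21·log₂(0.21) = 0.4728
−0.15·log₂(0.15) = 0.4105
−0.11·log₂(0.11) = 0.3503
−0.17·log₂(0.17) = 0.4346
Sum ≈ 2.5294 → 2.5294 bits.

2.5294 bits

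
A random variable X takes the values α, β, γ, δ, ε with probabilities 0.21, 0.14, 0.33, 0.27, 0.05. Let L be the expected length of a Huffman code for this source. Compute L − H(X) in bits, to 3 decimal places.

0.066 bits

Entropy H = −Σ p log₂ p ≈ 2.1239 bits.
Huffman merges: 1/20+7/50→19/100; 19/100+21/100→2/5; 27/100+33/100→3/5; 2/5+3/5→1. L = 219/100 ≈ 2.1900.
L − H = 2.1900 − 2.1239 = 0.066 bits.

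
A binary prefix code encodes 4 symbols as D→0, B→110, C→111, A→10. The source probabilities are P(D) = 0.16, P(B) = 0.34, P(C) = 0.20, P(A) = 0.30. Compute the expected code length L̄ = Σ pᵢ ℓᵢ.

L̄ = Σ pᵢ·ℓᵢ = 0.16·1 + 0.34·3 + 0.20·3 + 0.30·2 = 2.38 bits/symbol.

2.38 bits/symbol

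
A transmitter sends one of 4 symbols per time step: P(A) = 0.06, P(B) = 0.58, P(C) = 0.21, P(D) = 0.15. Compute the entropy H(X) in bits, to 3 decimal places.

1.583 bits

H = −Σ pᵢ log₂ pᵢ.
−0.06·log₂(0.06) = 0.2435
−0.58·log₂(0.58) = 0.4558
−0.21·log₂(0.21) = 0.4728
−0.15·log₂(0.15) = 0.4105
Sum ≈ 1.5827 → 1.583 bits.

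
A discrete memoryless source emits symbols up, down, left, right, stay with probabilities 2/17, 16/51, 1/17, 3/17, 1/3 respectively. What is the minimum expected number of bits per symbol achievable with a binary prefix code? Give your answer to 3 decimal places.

2.176 bits/symbol

Repeatedly combine the two least-probable nodes; the expected code length is the sum of the merged weights.
merge 1/17 + 2/17 → 3/17
merge 3/17 + 3/17 → 6/17
merge 16/51 + 1/3 → 11/17
merge 6/17 + 11/17 → 1
L = 3/17 + 6/17 + 11/17 + 1 = 37/17 ≈ 2.176 bits/symbol.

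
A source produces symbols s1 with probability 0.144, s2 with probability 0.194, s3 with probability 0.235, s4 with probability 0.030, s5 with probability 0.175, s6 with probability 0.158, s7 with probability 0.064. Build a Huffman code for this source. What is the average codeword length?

2.665 bits/symbol

Repeatedly combine the two least-probable nodes; the expected code length is the sum of the merged weights.
merge 3/100 + 8/125 → 47/500
merge 47/500 + 18/125 → 119/500
merge 79/500 + 7/40 → 333/1000
merge 97/500 + 47/200 → 429/1000
merge 119/500 + 333/1000 → 571/1000
merge 429/1000 + 571/1000 → 1
L = 47/500 + 119/500 + 333/1000 + 429/1000 + 571/1000 + 1 = 533/200 = 2.665 bits/symbol.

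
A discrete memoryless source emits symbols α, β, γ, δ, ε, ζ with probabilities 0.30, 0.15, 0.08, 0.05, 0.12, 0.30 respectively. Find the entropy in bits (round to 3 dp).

2.327 bits

H = −Σ pᵢ log₂ pᵢ.
−0.30·log₂(0.30) = 0.5211
−0.15·log₂(0.15) = 0.4105
−0.08·log₂(0.08) = 0.2915
−0.05·log₂(0.05) = 0.2161
−0.12·log₂(0.12) = 0.3671
−0.30·log₂(0.30) = 0.5211
Sum ≈ 2.3274 → 2.327 bits.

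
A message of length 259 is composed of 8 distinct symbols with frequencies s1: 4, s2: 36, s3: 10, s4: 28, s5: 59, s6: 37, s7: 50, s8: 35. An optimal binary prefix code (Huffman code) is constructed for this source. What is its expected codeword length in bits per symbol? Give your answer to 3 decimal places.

Probabilities are the counts divided by 259.
Repeatedly combine the two least-probable nodes; the expected code length is the sum of the merged weights.
merge 4/259 + 10/259 → 2/37
merge 2/37 + 4/37 → 6/37
merge 5/37 + 36/259 → 71/259
merge 1/7 + 6/37 → 79/259
merge 50/259 + 59/259 → 109/259
merge 71/259 + 79/259 → 150/259
merge 109/259 + 150/259 → 1
L = 2/37 + 6/37 + 71/259 + 79/259 + 109/259 + 150/259 + 1 = 724/259 ≈ 2.795 bits/symbol.

2.795 bits/symbol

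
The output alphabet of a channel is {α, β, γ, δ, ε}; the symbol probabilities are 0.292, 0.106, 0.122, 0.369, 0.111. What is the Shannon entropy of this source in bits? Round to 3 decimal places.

2.115 bits

H = −Σ pᵢ log₂ pᵢ.
−0.292·log₂(0.292) = 0.5186
−0.106·log₂(0.106) = 0.3432
−0.122·log₂(0.122) = 0.3703
−0.369·log₂(0.369) = 0.5307
−0.111·log₂(0.111) = 0.3520
Sum ≈ 2.1148 → 2.115 bits.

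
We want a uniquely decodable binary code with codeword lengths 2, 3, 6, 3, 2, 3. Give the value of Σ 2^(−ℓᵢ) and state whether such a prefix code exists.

With common denominator 2^6 = 64: Σ 2^(−ℓᵢ) = 16/64 + 8/64 + 1/64 + 8/64 + 16/64 + 8/64 = 57/64 = 0.890625.
Kraft's inequality requires Σ ≤ 1; here Σ = 0.890625 ≤ 1, so such a prefix code exists.

0.890625; yes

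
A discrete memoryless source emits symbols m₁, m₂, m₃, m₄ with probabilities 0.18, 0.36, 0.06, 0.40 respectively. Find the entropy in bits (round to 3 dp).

1.748 bits

H = −Σ pᵢ log₂ pᵢ.
−0.18·log₂(0.18) = 0.4453
−0.36·log₂(0.36) = 0.5306
−0.06·log₂(0.06) = 0.2435
−0.40·log₂(0.40) = 0.5288
Sum ≈ 1.7482 → 1.748 bits.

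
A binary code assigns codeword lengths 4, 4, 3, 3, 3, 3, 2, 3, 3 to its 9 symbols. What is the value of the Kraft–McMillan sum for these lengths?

1.125

With common denominator 2^4 = 16: Σ 2^(−ℓᵢ) = 1/16 + 1/16 + 2/16 + 2/16 + 2/16 + 2/16 + 4/16 + 2/16 + 2/16 = 18/16 = 1.125.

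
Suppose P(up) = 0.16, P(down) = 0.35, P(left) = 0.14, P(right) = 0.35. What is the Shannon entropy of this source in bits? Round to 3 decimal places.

H = −Σ pᵢ log₂ pᵢ.
−0.16·log₂(0.16) = 0.4230
−0.35·log₂(0.35) = 0.5301
−0.14·log₂(0.14) = 0.3971
−0.35·log₂(0.35) = 0.5301
Sum ≈ 1.8803 → 1.880 bits.

1.880 bits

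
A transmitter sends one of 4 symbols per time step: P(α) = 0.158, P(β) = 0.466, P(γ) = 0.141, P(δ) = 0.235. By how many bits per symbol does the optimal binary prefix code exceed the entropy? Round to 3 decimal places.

Entropy H = −Σ p log₂ p ≈ 1.8234 bits.
Huffman merges: 141/1000+79/500→299/1000; 47/200+299/1000→267/500; 233/500+267/500→1. L = 1833/1000 ≈ 1.8330.
L − H = 1.8330 − 1.8234 = 0.010 bits.

0.010 bits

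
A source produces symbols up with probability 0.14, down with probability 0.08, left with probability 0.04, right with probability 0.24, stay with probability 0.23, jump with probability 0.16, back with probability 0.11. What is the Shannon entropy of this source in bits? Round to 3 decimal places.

2.629 bits

H = −Σ pᵢ log₂ pᵢ.
−0.14·log₂(0.14) = 0.3971
−0.08·log₂(0.08) = 0.2915
−0.04·log₂(0.04) = 0.1858
−0.24·log₂(0.24) = 0.4941
−0.23·log₂(0.23) = 0.4877
−0.16·log₂(0.16) = 0.4230
−0.11·log₂(0.11) = 0.3503
Sum ≈ 2.6295 → 2.629 bits.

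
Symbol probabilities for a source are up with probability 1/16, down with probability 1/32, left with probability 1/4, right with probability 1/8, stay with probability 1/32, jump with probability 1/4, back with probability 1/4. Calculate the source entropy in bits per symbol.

Each probability is a power of 1/2, so log₂(1/p) is an integer.
H = Σ p·log₂(1/p) = 1/16·4 + 1/32·5 + 1/4·2 + 1/8·3 + 1/32·5 + 1/4·2 + 1/4·2 = 2.4375 bits.

2.4375 bits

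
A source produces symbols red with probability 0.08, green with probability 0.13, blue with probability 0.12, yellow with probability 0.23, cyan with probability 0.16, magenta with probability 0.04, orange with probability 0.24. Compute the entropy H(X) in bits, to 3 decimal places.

2.632 bits

H = −Σ pᵢ log₂ pᵢ.
−0.08·log₂(0.08) = 0.2915
−0.13·log₂(0.13) = 0.3826
−0.12·log₂(0.12) = 0.3671
−0.23·log₂(0.23) = 0.4877
−0.16·log₂(0.16) = 0.4230
−0.04·log₂(0.04) = 0.1858
−0.24·log₂(0.24) = 0.4941
Sum ≈ 2.6318 → 2.632 bits.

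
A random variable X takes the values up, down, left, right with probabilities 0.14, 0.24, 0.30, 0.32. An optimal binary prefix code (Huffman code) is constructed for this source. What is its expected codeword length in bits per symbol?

Repeatedly combine the two least-probable nodes; the expected code length is the sum of the merged weights.
merge 7/50 + 6/25 → 19/50
merge 3/10 + 8/25 → 31/50
merge 19/50 + 31/50 → 1
L = 19/50 + 31/50 + 1 = 2 bits/symbol.

2 bits/symbol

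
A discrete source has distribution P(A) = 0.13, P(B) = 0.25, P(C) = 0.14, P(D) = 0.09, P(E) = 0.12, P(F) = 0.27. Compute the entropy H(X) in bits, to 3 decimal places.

H = −Σ pᵢ log₂ pᵢ.
−0.13·log₂(0.13) = 0.3826
−0.25·log₂(0.25) = 0.5000
−0.14·log₂(0.14) = 0.3971
−0.09·log₂(0.09) = 0.3127
−0.12·log₂(0.12) = 0.3671
−0.27·log₂(0.27) = 0.5100
Sum ≈ 2.4695 → 2.469 bits.

2.469 bits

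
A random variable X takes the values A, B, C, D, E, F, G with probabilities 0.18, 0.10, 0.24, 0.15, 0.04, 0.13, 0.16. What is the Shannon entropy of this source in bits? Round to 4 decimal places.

H = −Σ pᵢ log₂ pᵢ.
−0.18·log₂(0.18) = 0.4453
−0.10·log₂(0.10) = 0.3322
−0.24·log₂(0.24) = 0.4941
−0.15·log₂(0.15) = 0.4105
−0.04·log₂(0.04) = 0.1858
−0.13·log₂(0.13) = 0.3826
−0.16·log₂(0.16) = 0.4230
Sum ≈ 2.6736 → 2.6736 bits.

2.6736 bits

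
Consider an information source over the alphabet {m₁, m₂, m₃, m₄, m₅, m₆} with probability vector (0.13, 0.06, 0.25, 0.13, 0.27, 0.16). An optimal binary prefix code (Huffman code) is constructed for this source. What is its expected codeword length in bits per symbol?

2.48 bits/symbol

Repeatedly combine the two least-probable nodes; the expected code length is the sum of the merged weights.
merge 3/50 + 13/100 → 19/100
merge 13/100 + 4/25 → 29/100
merge 19/100 + 1/4 → 11/25
merge 27/100 + 29/100 → 14/25
merge 11/25 + 14/25 → 1
L = 19/100 + 29/100 + 11/25 + 14/25 + 1 = 62/25 = 2.48 bits/symbol.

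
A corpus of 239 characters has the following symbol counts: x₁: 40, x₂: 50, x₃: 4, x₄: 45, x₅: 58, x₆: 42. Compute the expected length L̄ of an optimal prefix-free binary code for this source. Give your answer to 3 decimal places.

2.544 bits/symbol

Probabilities are the counts divided by 239.
Repeatedly combine the two least-probable nodes; the expected code length is the sum of the merged weights.
merge 4/239 + 40/239 → 44/239
merge 42/239 + 44/239 → 86/239
merge 45/239 + 50/239 → 95/239
merge 58/239 + 86/239 → 144/239
merge 95/239 + 144/239 → 1
L = 44/239 + 86/239 + 95/239 + 144/239 + 1 = 608/239 ≈ 2.544 bits/symbol.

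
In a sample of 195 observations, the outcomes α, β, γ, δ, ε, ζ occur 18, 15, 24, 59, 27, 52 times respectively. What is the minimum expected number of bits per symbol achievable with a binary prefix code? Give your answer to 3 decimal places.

2.431 bits/symbol

Probabilities are the counts divided by 195.
Repeatedly combine the two least-probable nodes; the expected code length is the sum of the merged weights.
merge 1/13 + 6/65 → 11/65
merge 8/65 + 9/65 → 17/65
merge 11/65 + 17/65 → 28/65
merge 4/15 + 59/195 → 37/65
merge 28/65 + 37/65 → 1
L = 11/65 + 17/65 + 28/65 + 37/65 + 1 = 158/65 ≈ 2.431 bits/symbol.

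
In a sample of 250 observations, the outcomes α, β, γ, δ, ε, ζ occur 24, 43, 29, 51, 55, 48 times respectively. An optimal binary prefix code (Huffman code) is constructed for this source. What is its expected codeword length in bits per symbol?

Probabilities are the counts divided by 250.
Repeatedly combine the two least-probable nodes; the expected code length is the sum of the merged weights.
merge 12/125 + 29/250 → 53/250
merge 43/250 + 24/125 → 91/250
merge 51/250 + 53/250 → 52/125
merge 11/50 + 91/250 → 73/125
merge 52/125 + 73/125 → 1
L = 53/250 + 91/250 + 52/125 + 73/125 + 1 = 322/125 = 2.576 bits/symbol.

2.576 bits/symbol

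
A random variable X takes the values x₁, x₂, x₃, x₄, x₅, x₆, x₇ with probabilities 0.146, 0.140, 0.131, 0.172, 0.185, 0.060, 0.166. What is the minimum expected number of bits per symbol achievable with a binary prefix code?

2.815 bits/symbol

Repeatedly combine the two least-probable nodes; the expected code length is the sum of the merged weights.
merge 3/50 + 131/1000 → 191/1000
merge 7/50 + 73/500 → 143/500
merge 83/500 + 43/250 → 169/500
merge 37/200 + 191/1000 → 47/125
merge 143/500 + 169/500 → 78/125
merge 47/125 + 78/125 → 1
L = 191/1000 + 143/500 + 169/500 + 47/125 + 78/125 + 1 = 563/200 = 2.815 bits/symbol.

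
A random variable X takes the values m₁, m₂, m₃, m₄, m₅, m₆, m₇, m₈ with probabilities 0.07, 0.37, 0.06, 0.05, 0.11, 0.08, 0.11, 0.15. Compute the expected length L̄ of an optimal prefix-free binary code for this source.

Repeatedly combine the two least-probable nodes; the expected code length is the sum of the merged weights.
merge 1/20 + 3/50 → 11/100
merge 7/100 + 2/25 → 3/20
merge 11/100 + 11/100 → 11/50
merge 11/100 + 3/20 → 13/50
merge 3/20 + 11/50 → 37/100
merge 13/50 + 37/100 → 63/100
merge 37/100 + 63/100 → 1
L = 11/100 + 3/20 + 11/50 + 13/50 + 37/100 + 63/100 + 1 = 137/50 = 2.74 bits/symbol.

2.74 bits/symbol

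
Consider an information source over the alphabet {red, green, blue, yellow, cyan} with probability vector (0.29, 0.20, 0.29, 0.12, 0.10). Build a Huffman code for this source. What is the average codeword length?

Repeatedly combine the two least-probable nodes; the expected code length is the sum of the merged weights.
merge 1/10 + 3/25 → 11/50
merge 1/5 + 11/50 → 21/50
merge 29/100 + 29/100 → 29/50
merge 21/50 + 29/50 → 1
L = 11/50 + 21/50 + 29/50 + 1 = 111/50 = 2.22 bits/symbol.

2.22 bits/symbol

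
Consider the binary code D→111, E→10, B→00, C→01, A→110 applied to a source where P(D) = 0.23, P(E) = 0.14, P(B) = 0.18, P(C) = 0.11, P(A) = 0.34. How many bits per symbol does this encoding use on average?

2.57 bits/symbol

L̄ = Σ pᵢ·ℓᵢ = 0.23·3 + 0.14·2 + 0.18·2 + 0.11·2 + 0.34·3 = 2.57 bits/symbol.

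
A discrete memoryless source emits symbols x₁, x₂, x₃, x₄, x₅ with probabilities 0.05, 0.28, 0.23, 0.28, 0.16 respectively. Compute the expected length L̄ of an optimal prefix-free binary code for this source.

2.21 bits/symbol

Repeatedly combine the two least-probable nodes; the expected code length is the sum of the merged weights.
merge 1/20 + 4/25 → 21/100
merge 21/100 + 23/100 → 11/25
merge 7/25 + 7/25 → 14/25
merge 11/25 + 14/25 → 1
L = 21/100 + 11/25 + 14/25 + 1 = 221/100 = 2.21 bits/symbol.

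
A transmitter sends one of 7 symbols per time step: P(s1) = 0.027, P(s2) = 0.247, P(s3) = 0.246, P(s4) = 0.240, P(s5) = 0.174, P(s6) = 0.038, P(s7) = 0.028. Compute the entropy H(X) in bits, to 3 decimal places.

H = −Σ pᵢ log₂ pᵢ.
−0.027·log₂(0.027) = 0.1407
−0.247·log₂(0.247) = 0.4983
−0.246·log₂(0.246) = 0.4977
−0.240·log₂(0.240) = 0.4941
−0.174·log₂(0.174) = 0.4390
−0.038·log₂(0.038) = 0.1793
−0.028·log₂(0.028) = 0.1444
Sum ≈ 2.3935 → 2.394 bits.

2.394 bits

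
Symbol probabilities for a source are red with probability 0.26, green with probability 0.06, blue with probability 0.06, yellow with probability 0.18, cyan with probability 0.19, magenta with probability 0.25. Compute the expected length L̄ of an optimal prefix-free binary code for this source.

2.42 bits/symbol

Repeatedly combine the two least-probable nodes; the expected code length is the sum of the merged weights.
merge 3/50 + 3/50 → 3/25
merge 3/25 + 9/50 → 3/10
merge 19/100 + 1/4 → 11/25
merge 13/50 + 3/10 → 14/25
merge 11/25 + 14/25 → 1
L = 3/25 + 3/10 + 11/25 + 14/25 + 1 = 121/50 = 2.42 bits/symbol.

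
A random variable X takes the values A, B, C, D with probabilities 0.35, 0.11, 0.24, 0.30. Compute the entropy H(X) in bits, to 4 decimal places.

H = −Σ pᵢ log₂ pᵢ.
−0.35·log₂(0.35) = 0.5301
−0.11·log₂(0.11) = 0.3503
−0.24·log₂(0.24) = 0.4941
−0.30·log₂(0.30) = 0.5211
Sum ≈ 1.8956 → 1.8956 bits.

1.8956 bits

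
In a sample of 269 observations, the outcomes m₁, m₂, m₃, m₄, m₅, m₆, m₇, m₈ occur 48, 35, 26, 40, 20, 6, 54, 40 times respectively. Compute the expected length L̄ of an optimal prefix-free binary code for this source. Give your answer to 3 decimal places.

Probabilities are the counts divided by 269.
Repeatedly combine the two least-probable nodes; the expected code length is the sum of the merged weights.
merge 6/269 + 20/269 → 26/269
merge 26/269 + 26/269 → 52/269
merge 35/269 + 40/269 → 75/269
merge 40/269 + 48/269 → 88/269
merge 52/269 + 54/269 → 106/269
merge 75/269 + 88/269 → 163/269
merge 106/269 + 163/269 → 1
L = 26/269 + 52/269 + 75/269 + 88/269 + 106/269 + 163/269 + 1 = 779/269 ≈ 2.896 bits/symbol.

2.896 bits/symbol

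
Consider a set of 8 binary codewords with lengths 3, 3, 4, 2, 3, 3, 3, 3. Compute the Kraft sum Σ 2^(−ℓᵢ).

With common denominator 2^4 = 16: Σ 2^(−ℓᵢ) = 2/16 + 2/16 + 1/16 + 4/16 + 2/16 + 2/16 + 2/16 + 2/16 = 17/16 = 1.0625.

1.0625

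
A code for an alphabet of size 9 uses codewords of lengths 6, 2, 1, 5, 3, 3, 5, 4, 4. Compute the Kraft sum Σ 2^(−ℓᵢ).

1.203125

With common denominator 2^6 = 64: Σ 2^(−ℓᵢ) = 1/64 + 16/64 + 32/64 + 2/64 + 8/64 + 8/64 + 2/64 + 4/64 + 4/64 = 77/64 = 1.203125.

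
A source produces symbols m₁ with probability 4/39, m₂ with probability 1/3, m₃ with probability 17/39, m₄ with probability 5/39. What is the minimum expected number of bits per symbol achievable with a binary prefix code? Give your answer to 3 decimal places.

1.795 bits/symbol

Repeatedly combine the two least-probable nodes; the expected code length is the sum of the merged weights.
merge 4/39 + 5/39 → 3/13
merge 3/13 + 1/3 → 22/39
merge 17/39 + 22/39 → 1
L = 3/13 + 22/39 + 1 = 70/39 ≈ 1.795 bits/symbol.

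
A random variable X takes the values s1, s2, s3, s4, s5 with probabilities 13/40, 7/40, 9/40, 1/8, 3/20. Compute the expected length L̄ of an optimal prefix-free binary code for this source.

2.275 bits/symbol

Repeatedly combine the two least-probable nodes; the expected code length is the sum of the merged weights.
merge 1/8 + 3/20 → 11/40
merge 7/40 + 9/40 → 2/5
merge 11/40 + 13/40 → 3/5
merge 2/5 + 3/5 → 1
L = 11/40 + 2/5 + 3/5 + 1 = 91/40 = 2.275 bits/symbol.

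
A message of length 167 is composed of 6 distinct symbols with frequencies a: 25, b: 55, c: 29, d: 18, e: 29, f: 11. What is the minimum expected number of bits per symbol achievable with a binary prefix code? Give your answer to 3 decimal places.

Probabilities are the counts divided by 167.
Repeatedly combine the two least-probable nodes; the expected code length is the sum of the merged weights.
merge 11/167 + 18/167 → 29/167
merge 25/167 + 29/167 → 54/167
merge 29/167 + 29/167 → 58/167
merge 54/167 + 55/167 → 109/167
merge 58/167 + 109/167 → 1
L = 29/167 + 54/167 + 58/167 + 109/167 + 1 = 417/167 ≈ 2.497 bits/symbol.

2.497 bits/symbol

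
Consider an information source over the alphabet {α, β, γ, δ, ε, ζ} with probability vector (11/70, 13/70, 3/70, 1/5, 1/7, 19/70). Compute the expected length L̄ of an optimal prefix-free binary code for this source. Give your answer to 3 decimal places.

2.529 bits/symbol

Repeatedly combine the two least-probable nodes; the expected code length is the sum of the merged weights.
merge 3/70 + 1/7 → 13/70
merge 11/70 + 13/70 → 12/35
merge 13/70 + 1/5 → 27/70
merge 19/70 + 12/35 → 43/70
merge 27/70 + 43/70 → 1
L = 13/70 + 12/35 + 27/70 + 43/70 + 1 = 177/70 ≈ 2.529 bits/symbol.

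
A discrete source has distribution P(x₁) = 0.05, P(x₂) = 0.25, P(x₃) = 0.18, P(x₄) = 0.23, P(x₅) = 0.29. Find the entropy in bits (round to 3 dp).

2.167 bits

H = −Σ pᵢ log₂ pᵢ.
−0.05·log₂(0.05) = 0.2161
−0.25·log₂(0.25) = 0.5000
−0.18·log₂(0.18) = 0.4453
−0.23·log₂(0.23) = 0.4877
−0.29·log₂(0.29) = 0.5179
Sum ≈ 2.1670 → 2.167 bits.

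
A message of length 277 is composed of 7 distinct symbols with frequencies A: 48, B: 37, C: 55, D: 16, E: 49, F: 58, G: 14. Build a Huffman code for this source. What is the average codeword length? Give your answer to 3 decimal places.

2.700 bits/symbol

Probabilities are the counts divided by 277.
Repeatedly combine the two least-probable nodes; the expected code length is the sum of the merged weights.
merge 14/277 + 16/277 → 30/277
merge 30/277 + 37/277 → 67/277
merge 48/277 + 49/277 → 97/277
merge 55/277 + 58/277 → 113/277
merge 67/277 + 97/277 → 164/277
merge 113/277 + 164/277 → 1
L = 30/277 + 67/277 + 97/277 + 113/277 + 164/277 + 1 = 748/277 ≈ 2.700 bits/symbol.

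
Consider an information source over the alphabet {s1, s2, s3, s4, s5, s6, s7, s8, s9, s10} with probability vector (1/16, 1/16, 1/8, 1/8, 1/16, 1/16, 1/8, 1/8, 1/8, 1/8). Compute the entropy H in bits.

3.25 bits

Each probability is a power of 1/2, so log₂(1/p) is an integer.
H = Σ p·log₂(1/p) = 1/16·4 + 1/16·4 + 1/8·3 + 1/8·3 + 1/16·4 + 1/16·4 + 1/8·3 + 1/8·3 + 1/8·3 + 1/8·3 = 3.25 bits.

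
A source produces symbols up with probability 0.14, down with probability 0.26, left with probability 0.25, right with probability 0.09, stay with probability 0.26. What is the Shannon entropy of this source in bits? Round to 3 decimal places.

2.220 bits

H = −Σ pᵢ log₂ pᵢ.
−0.14·log₂(0.14) = 0.3971
−0.26·log₂(0.26) = 0.5053
−0.25·log₂(0.25) = 0.5000
−0.09·log₂(0.09) = 0.3127
−0.26·log₂(0.26) = 0.5053
Sum ≈ 2.2203 → 2.220 bits.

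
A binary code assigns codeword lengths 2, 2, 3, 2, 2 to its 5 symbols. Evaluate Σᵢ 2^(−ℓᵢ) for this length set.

With common denominator 2^3 = 8: Σ 2^(−ℓᵢ) = 2/8 + 2/8 + 1/8 + 2/8 + 2/8 = 9/8 = 1.125.

1.125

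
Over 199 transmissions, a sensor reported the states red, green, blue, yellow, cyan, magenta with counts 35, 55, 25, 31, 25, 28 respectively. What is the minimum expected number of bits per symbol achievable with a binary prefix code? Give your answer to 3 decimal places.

Probabilities are the counts divided by 199.
Repeatedly combine the two least-probable nodes; the expected code length is the sum of the merged weights.
merge 25/199 + 25/199 → 50/199
merge 28/199 + 31/199 → 59/199
merge 35/199 + 50/199 → 85/199
merge 55/199 + 59/199 → 114/199
merge 85/199 + 114/199 → 1
L = 50/199 + 59/199 + 85/199 + 114/199 + 1 = 507/199 ≈ 2.548 bits/symbol.

2.548 bits/symbol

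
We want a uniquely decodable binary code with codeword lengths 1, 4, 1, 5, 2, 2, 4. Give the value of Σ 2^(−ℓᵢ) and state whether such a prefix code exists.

With common denominator 2^5 = 32: Σ 2^(−ℓᵢ) = 16/32 + 2/32 + 16/32 + 1/32 + 8/32 + 8/32 + 2/32 = 53/32 = 1.65625.
Kraft's inequality requires Σ ≤ 1; here Σ = 1.65625 > 1, so no such prefix code exists.

1.65625; no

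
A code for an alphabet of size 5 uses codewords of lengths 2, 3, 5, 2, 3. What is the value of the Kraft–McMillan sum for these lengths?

0.78125

With common denominator 2^5 = 32: Σ 2^(−ℓᵢ) = 8/32 + 4/32 + 1/32 + 8/32 + 4/32 = 25/32 = 0.78125.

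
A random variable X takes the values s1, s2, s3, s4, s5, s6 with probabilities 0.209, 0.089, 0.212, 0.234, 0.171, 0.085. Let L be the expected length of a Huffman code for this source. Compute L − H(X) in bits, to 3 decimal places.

0.034 bits

Entropy H = −Σ p log₂ p ≈ 2.4854 bits.
Huffman merges: 17/200+89/1000→87/500; 171/1000+87/500→69/200; 209/1000+53/250→421/1000; 117/500+69/200→579/1000; 421/1000+579/1000→1. L = 2519/1000 ≈ 2.5190.
L − H = 2.5190 − 2.4854 = 0.034 bits.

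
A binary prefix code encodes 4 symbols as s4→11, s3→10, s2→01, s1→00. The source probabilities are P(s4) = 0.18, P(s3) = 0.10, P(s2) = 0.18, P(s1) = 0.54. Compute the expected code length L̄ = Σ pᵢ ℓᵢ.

L̄ = Σ pᵢ·ℓᵢ = 0.18·2 + 0.10·2 + 0.18·2 + 0.54·2 = 2 bits/symbol.

2 bits/symbol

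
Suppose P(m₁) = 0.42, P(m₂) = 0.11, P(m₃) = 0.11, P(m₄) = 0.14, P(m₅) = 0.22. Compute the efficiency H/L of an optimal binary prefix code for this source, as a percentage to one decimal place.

Entropy H = −Σ p log₂ p ≈ 2.1039 bits.
Huffman merges: 11/100+11/100→11/50; 7/50+11/50→9/25; 11/50+9/25→29/50; 21/50+29/50→1. L = 54/25 ≈ 2.1600.
Efficiency = H/L = 2.1039/2.1600 = 97.4%.

97.4%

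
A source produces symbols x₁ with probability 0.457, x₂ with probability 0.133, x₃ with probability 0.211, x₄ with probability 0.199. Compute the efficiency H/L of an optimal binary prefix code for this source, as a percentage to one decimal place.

Entropy H = −Σ p log₂ p ≈ 1.8405 bits.
Huffman merges: 133/1000+199/1000→83/250; 211/1000+83/250→543/1000; 457/1000+543/1000→1. L = 15/8 ≈ 1.8750.
Efficiency = H/L = 1.8405/1.8750 = 98.2%.

98.2%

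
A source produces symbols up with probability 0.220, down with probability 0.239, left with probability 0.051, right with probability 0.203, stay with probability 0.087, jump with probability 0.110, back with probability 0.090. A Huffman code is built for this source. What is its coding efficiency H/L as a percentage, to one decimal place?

Entropy H = −Σ p log₂ p ≈ 2.6295 bits.
Huffman merges: 51/1000+87/1000→69/500; 9/100+11/100→1/5; 69/500+1/5→169/500; 203/1000+11/50→423/1000; 239/1000+169/500→577/1000; 423/1000+577/1000→1. L = 669/250 ≈ 2.6760.
Efficiency = H/L = 2.6295/2.6760 = 98.3%.

98.3%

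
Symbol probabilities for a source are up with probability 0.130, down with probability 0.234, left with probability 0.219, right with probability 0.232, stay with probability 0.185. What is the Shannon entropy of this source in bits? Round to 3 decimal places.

H = −Σ pᵢ log₂ pᵢ.
−0.130·log₂(0.130) = 0.3826
−0.234·log₂(0.234) = 0.4903
−0.219·log₂(0.219) = 0.4798
−0.232·log₂(0.232) = 0.4890
−0.185·log₂(0.185) = 0.4504
Sum ≈ 2.2922 → 2.292 bits.

2.292 bits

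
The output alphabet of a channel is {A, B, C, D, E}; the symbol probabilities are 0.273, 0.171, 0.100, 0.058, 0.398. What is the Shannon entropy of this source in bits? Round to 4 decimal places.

H = −Σ pᵢ log₂ pᵢ.
−0.273·log₂(0.273) = 0.5113
−0.171·log₂(0.171) = 0.4357
−0.100·log₂(0.100) = 0.3322
−0.058·log₂(0.058) = 0.2383
−0.398·log₂(0.398) = 0.5290
Sum ≈ 2.0465 → 2.0465 bits.

2.0465 bits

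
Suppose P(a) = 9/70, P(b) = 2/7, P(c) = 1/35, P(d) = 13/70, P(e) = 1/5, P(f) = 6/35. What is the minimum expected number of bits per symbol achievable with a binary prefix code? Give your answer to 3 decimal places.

2.486 bits/symbol

Repeatedly combine the two least-probable nodes; the expected code length is the sum of the merged weights.
merge 1/35 + 9/70 → 11/70
merge 11/70 + 6/35 → 23/70
merge 13/70 + 1/5 → 27/70
merge 2/7 + 23/70 → 43/70
merge 27/70 + 43/70 → 1
L = 11/70 + 23/70 + 27/70 + 43/70 + 1 = 87/35 ≈ 2.486 bits/symbol.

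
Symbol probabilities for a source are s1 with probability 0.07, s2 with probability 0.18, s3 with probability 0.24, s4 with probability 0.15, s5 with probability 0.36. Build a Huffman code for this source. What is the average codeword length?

Repeatedly combine the two least-probable nodes; the expected code length is the sum of the merged weights.
merge 7/100 + 3/20 → 11/50
merge 9/50 + 11/50 → 2/5
merge 6/25 + 9/25 → 3/5
merge 2/5 + 3/5 → 1
L = 11/50 + 2/5 + 3/5 + 1 = 111/50 = 2.22 bits/symbol.

2.22 bits/symbol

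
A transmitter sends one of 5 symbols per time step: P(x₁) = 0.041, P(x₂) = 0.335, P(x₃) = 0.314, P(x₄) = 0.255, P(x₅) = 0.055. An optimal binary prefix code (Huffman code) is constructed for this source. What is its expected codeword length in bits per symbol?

Repeatedly combine the two least-probable nodes; the expected code length is the sum of the merged weights.
merge 41/1000 + 11/200 → 12/125
merge 12/125 + 51/200 → 351/1000
merge 157/500 + 67/200 → 649/1000
merge 351/1000 + 649/1000 → 1
L = 12/125 + 351/1000 + 649/1000 + 1 = 262/125 = 2.096 bits/symbol.

2.096 bits/symbol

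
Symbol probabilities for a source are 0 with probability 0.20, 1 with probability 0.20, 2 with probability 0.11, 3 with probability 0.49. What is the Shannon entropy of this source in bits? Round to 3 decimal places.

H = −Σ pᵢ log₂ pᵢ.
−0.20·log₂(0.20) = 0.4644
−0.20·log₂(0.20) = 0.4644
−0.11·log₂(0.11) = 0.3503
−0.49·log₂(0.49) = 0.5043
Sum ≈ 1.7833 → 1.783 bits.

1.783 bits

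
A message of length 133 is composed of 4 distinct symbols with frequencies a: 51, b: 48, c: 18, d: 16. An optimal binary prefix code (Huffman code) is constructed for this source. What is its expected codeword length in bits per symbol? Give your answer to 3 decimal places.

1.872 bits/symbol

Probabilities are the counts divided by 133.
Repeatedly combine the two least-probable nodes; the expected code length is the sum of the merged weights.
merge 16/133 + 18/133 → 34/133
merge 34/133 + 48/133 → 82/133
merge 51/133 + 82/133 → 1
L = 34/133 + 82/133 + 1 = 249/133 ≈ 1.872 bits/symbol.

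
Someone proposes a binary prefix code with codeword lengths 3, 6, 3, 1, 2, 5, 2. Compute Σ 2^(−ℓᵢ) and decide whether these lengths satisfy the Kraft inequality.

With common denominator 2^6 = 64: Σ 2^(−ℓᵢ) = 8/64 + 1/64 + 8/64 + 32/64 + 16/64 + 2/64 + 16/64 = 83/64 = 1.296875.
Kraft's inequality requires Σ ≤ 1; here Σ = 1.296875 > 1, so no such prefix code exists.

1.296875; no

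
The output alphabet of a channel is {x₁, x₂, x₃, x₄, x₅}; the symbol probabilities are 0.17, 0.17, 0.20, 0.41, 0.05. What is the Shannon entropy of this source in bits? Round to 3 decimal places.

H = −Σ pᵢ log₂ pᵢ.
−0.17·log₂(0.17) = 0.4346
−0.17·log₂(0.17) = 0.4346
−0.20·log₂(0.20) = 0.4644
−0.41·log₂(0.41) = 0.5274
−0.05·log₂(0.05) = 0.2161
Sum ≈ 2.0770 → 2.077 bits.

2.077 bits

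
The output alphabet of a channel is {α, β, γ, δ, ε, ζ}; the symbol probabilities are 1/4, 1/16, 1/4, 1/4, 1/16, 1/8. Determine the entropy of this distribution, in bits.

2.375 bits

Each probability is a power of 1/2, so log₂(1/p) is an integer.
H = Σ p·log₂(1/p) = 1/4·2 + 1/16·4 + 1/4·2 + 1/4·2 + 1/16·4 + 1/8·3 = 2.375 bits.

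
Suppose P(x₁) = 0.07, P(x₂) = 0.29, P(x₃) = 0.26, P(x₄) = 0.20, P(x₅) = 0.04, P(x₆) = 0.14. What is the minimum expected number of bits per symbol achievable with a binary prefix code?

2.36 bits/symbol

Repeatedly combine the two least-probable nodes; the expected code length is the sum of the merged weights.
merge 1/25 + 7/100 → 11/100
merge 11/100 + 7/50 → 1/4
merge 1/5 + 1/4 → 9/20
merge 13/50 + 29/100 → 11/20
merge 9/20 + 11/20 → 1
L = 11/100 + 1/4 + 9/20 + 11/20 + 1 = 59/25 = 2.36 bits/symbol.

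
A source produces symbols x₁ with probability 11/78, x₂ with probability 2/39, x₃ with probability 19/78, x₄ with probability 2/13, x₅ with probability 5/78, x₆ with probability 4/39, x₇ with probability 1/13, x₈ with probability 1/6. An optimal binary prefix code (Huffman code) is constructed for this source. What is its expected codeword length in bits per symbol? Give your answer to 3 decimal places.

2.872 bits/symbol

Repeatedly combine the two least-probable nodes; the expected code length is the sum of the merged weights.
merge 2/39 + 5/78 → 3/26
merge 1/13 + 4/39 → 7/39
merge 3/26 + 11/78 → 10/39
merge 2/13 + 1/6 → 25/78
merge 7/39 + 19/78 → 11/26
merge 10/39 + 25/78 → 15/26
merge 11/26 + 15/26 → 1
L = 3/26 + 7/39 + 10/39 + 25/78 + 11/26 + 15/26 + 1 = 112/39 ≈ 2.872 bits/symbol.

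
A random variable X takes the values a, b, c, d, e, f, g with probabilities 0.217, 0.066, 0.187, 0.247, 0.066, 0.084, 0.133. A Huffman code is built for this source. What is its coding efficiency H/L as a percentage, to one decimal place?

98.7%

Entropy H = −Σ p log₂ p ≈ 2.6338 bits.
Huffman merges: 33/500+33/500→33/250; 21/250+33/250→27/125; 133/1000+187/1000→8/25; 27/125+217/1000→433/1000; 247/1000+8/25→567/1000; 433/1000+567/1000→1. L = 667/250 ≈ 2.6680.
Efficiency = H/L = 2.6338/2.6680 = 98.7%.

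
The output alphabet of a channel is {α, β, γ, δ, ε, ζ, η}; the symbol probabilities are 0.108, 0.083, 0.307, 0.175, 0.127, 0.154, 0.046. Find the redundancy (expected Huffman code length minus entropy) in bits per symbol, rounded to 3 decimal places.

Entropy H = −Σ p log₂ p ≈ 2.6060 bits.
Huffman merges: 23/500+83/1000→129/1000; 27/250+127/1000→47/200; 129/1000+77/500→283/1000; 7/40+47/200→41/100; 283/1000+307/1000→59/100; 41/100+59/100→1. L = 2647/1000 ≈ 2.6470.
L − H = 2.6470 − 2.6060 = 0.041 bits.

0.041 bits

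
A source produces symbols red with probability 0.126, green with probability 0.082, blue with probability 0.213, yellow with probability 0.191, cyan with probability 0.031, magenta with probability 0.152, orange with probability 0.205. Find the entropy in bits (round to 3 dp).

H = −Σ pᵢ log₂ pᵢ.
−0.126·log₂(0.126) = 0.3766
−0.082·log₂(0.082) = 0.2959
−0.213·log₂(0.213) = 0.4752
−0.191·log₂(0.191) = 0.4562
−0.031·log₂(0.031) = 0.1554
−0.152·log₂(0.152) = 0.4131
−0.205·log₂(0.205) = 0.4687
Sum ≈ 2.6410 → 2.641 bits.

2.641 bits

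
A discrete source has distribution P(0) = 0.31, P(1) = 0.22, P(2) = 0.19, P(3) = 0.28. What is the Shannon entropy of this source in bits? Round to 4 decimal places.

1.9738 bits

H = −Σ pᵢ log₂ pᵢ.
−0.31·log₂(0.31) = 0.5238
−0.22·log₂(0.22) = 0.4806
−0.19·log₂(0.19) = 0.4552
−0.28·log₂(0.28) = 0.5142
Sum ≈ 1.9738 → 1.9738 bits.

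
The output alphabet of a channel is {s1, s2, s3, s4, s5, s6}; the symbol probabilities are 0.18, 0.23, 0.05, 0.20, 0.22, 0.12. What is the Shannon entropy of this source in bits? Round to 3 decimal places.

2.461 bits

H = −Σ pᵢ log₂ pᵢ.
−0.18·log₂(0.18) = 0.4453
−0.23·log₂(0.23) = 0.4877
−0.05·log₂(0.05) = 0.2161
−0.20·log₂(0.20) = 0.4644
−0.22·log₂(0.22) = 0.4806
−0.12·log₂(0.12) = 0.3671
Sum ≈ 2.4611 → 2.461 bits.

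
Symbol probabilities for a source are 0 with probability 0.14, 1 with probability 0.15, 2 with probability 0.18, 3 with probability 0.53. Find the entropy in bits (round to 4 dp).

1.7384 bits

H = −Σ pᵢ log₂ pᵢ.
−0.14·log₂(0.14) = 0.3971
−0.15·log₂(0.15) = 0.4105
−0.18·log₂(0.18) = 0.4453
−0.53·log₂(0.53) = 0.4854
Sum ≈ 1.7384 → 1.7384 bits.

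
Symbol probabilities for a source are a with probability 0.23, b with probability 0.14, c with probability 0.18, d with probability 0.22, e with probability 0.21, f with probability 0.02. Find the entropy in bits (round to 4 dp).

2.3964 bits

H = −Σ pᵢ log₂ pᵢ.
−0.23·log₂(0.23) = 0.4877
−0.14·log₂(0.14) = 0.3971
−0.18·log₂(0.18) = 0.4453
−0.22·log₂(0.22) = 0.4806
−0.21·log₂(0.21) = 0.4728
−0.02·log₂(0.02) = 0.1129
Sum ≈ 2.3964 → 2.3964 bits.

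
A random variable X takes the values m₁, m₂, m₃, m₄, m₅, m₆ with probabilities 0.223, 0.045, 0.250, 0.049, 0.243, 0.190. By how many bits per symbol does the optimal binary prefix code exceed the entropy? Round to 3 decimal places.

Entropy H = −Σ p log₂ p ≈ 2.3485 bits.
Huffman merges: 9/200+49/1000→47/500; 47/500+19/100→71/250; 223/1000+243/1000→233/500; 1/4+71/250→267/500; 233/500+267/500→1. L = 1189/500 ≈ 2.3780.
L − H = 2.3780 − 2.3485 = 0.030 bits.

0.030 bits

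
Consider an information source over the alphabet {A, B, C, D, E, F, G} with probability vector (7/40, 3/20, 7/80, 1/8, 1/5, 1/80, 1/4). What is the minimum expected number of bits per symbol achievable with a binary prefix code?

Repeatedly combine the two least-probable nodes; the expected code length is the sum of the merged weights.
merge 1/80 + 7/80 → 1/10
merge 1/10 + 1/8 → 9/40
merge 3/20 + 7/40 → 13/40
merge 1/5 + 9/40 → 17/40
merge 1/4 + 13/40 → 23/40
merge 17/40 + 23/40 → 1
L = 1/10 + 9/40 + 13/40 + 17/40 + 23/40 + 1 = 53/20 = 2.65 bits/symbol.

2.65 bits/symbol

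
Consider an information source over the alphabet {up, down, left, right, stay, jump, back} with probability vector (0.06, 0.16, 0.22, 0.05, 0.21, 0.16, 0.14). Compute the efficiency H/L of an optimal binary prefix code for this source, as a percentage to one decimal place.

Entropy H = −Σ p log₂ p ≈ 2.6562 bits.
Huffman merges: 1/20+3/50→11/100; 11/100+7/50→1/4; 4/25+4/25→8/25; 21/100+11/50→43/100; 1/4+8/25→57/100; 43/100+57/100→1. L = 67/25 ≈ 2.6800.
Efficiency = H/L = 2.6562/2.6800 = 99.1%.

99.1%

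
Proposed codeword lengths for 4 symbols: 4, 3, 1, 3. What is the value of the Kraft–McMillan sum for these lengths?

0.8125

With common denominator 2^4 = 16: Σ 2^(−ℓᵢ) = 1/16 + 2/16 + 8/16 + 2/16 = 13/16 = 0.8125.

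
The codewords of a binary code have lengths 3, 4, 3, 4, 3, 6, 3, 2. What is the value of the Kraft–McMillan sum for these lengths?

With common denominator 2^6 = 64: Σ 2^(−ℓᵢ) = 8/64 + 4/64 + 8/64 + 4/64 + 8/64 + 1/64 + 8/64 + 16/64 = 57/64 = 0.890625.

0.890625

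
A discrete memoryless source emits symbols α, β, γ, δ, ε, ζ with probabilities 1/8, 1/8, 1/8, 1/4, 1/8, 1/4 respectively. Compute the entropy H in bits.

Each probability is a power of 1/2, so log₂(1/p) is an integer.
H = Σ p·log₂(1/p) = 1/8·3 + 1/8·3 + 1/8·3 + 1/4·2 + 1/8·3 + 1/4·2 = 2.5 bits.

2.5 bits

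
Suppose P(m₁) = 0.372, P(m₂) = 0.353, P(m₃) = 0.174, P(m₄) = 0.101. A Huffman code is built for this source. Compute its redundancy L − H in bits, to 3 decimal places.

0.069 bits

Entropy H = −Σ p log₂ p ≈ 1.8340 bits.
Huffman merges: 101/1000+87/500→11/40; 11/40+353/1000→157/250; 93/250+157/250→1. L = 1903/1000 ≈ 1.9030.
L − H = 1.9030 − 1.8340 = 0.069 bits.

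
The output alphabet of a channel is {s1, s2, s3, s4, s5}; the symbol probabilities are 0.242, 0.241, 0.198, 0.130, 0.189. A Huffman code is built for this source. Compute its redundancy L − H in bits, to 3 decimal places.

Entropy H = −Σ p log₂ p ≈ 2.2896 bits.
Huffman merges: 13/100+189/1000→319/1000; 99/500+241/1000→439/1000; 121/500+319/1000→561/1000; 439/1000+561/1000→1. L = 2319/1000 ≈ 2.3190.
L − H = 2.3190 − 2.2896 = 0.029 bits.

0.029 bits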